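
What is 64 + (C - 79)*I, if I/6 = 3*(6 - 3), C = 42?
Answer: -1934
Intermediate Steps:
I = 54 (I = 6*(3*(6 - 3)) = 6*(3*3) = 6*9 = 54)
64 + (C - 79)*I = 64 + (42 - 79)*54 = 64 - 37*54 = 64 - 1998 = -1934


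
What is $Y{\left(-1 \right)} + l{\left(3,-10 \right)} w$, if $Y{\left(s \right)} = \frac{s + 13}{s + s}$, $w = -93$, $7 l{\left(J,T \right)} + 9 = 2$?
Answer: $87$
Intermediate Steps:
$l{\left(J,T \right)} = -1$ ($l{\left(J,T \right)} = - \frac{9}{7} + \frac{1}{7} \cdot 2 = - \frac{9}{7} + \frac{2}{7} = -1$)
$Y{\left(s \right)} = \frac{13 + s}{2 s}$
$Y{\left(-1 \right)} + l{\left(3,-10 \right)} w = \frac{13 - 1}{2 \left(-1\right)} - -93 = \frac{1}{2} \left(-1\right) 12 + 93 = -6 + 93 = 87$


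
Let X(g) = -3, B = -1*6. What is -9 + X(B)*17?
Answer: -60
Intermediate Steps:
B = -6
-9 + X(B)*17 = -9 - 3*17 = -9 - 51 = -60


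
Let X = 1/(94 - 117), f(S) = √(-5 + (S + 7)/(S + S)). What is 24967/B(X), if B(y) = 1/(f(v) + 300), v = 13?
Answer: 7490100 + 24967*I*√715/13 ≈ 7.4901e+6 + 51354.0*I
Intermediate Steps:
f(S) = √(-5 + (7 + S)/(2*S)) (f(S) = √(-5 + (7 + S)/((2*S))) = √(-5 + (7 + S)*(1/(2*S))) = √(-5 + (7 + S)/(2*S)))
X = -1/23 (X = 1/(-23) = -1/23 ≈ -0.043478)
B(y) = 1/(300 + I*√715/13) (B(y) = 1/(√(-18 + 14/13)/2 + 300) = 1/(√(-220/13)/2 + 300) = 1/((2*I*√715/13)/2 + 300) = 1/(I*√715/13 + 300) = 1/(300 + I*√715/13))
24967/B(X) = 24967/(780/234011 - I*√715/1170055)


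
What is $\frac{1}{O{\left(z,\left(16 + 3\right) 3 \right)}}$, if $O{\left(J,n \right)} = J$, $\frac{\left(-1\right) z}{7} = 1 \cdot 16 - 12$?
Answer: $- \frac{1}{28} \approx -0.035714$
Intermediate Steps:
$z = -28$ ($z = - 7 \left(1 \cdot 16 - 12\right) = - 7 \left(16 - 12\right) = \left(-7\right) 4 = -28$)
$\frac{1}{O{\left(z,\left(16 + 3\right) 3 \right)}} = \frac{1}{-28} = - \frac{1}{28}$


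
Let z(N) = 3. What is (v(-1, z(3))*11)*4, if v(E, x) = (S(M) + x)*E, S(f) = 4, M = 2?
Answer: -308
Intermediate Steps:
v(E, x) = E*(4 + x) (v(E, x) = (4 + x)*E = E*(4 + x))
(v(-1, z(3))*11)*4 = (-(4 + 3)*11)*4 = (-1*7*11)*4 = -7*11*4 = -77*4 = -308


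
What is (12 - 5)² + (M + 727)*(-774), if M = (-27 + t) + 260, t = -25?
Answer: -723641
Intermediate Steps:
M = 208 (M = (-27 - 25) + 260 = -52 + 260 = 208)
(12 - 5)² + (M + 727)*(-774) = (12 - 5)² + (208 + 727)*(-774) = 7² + 935*(-774) = 49 - 723690 = -723641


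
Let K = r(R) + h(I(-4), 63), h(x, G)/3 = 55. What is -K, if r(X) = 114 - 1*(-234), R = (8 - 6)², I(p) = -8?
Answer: -513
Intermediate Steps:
R = 4 (R = 2² = 4)
h(x, G) = 165 (h(x, G) = 3*55 = 165)
r(X) = 348 (r(X) = 114 + 234 = 348)
K = 513 (K = 348 + 165 = 513)
-K = -1*513 = -513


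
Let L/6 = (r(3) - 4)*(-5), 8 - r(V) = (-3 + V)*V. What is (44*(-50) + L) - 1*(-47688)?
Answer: 45368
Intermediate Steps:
r(V) = 8 - V*(-3 + V) (r(V) = 8 - (-3 + V)*V = 8 - V*(-3 + V))
L = -120 (L = 6*(((8 - 1*3² + 3*3) - 4)*(-5)) = 6*(((8 - 1*9 + 9) - 4)*(-5)) = 6*(((8 - 9 + 9) - 4)*(-5)) = 6*((8 - 4)*(-5)) = 6*(4*(-5)) = 6*(-20) = -120)
(44*(-50) + L) - 1*(-47688) = (44*(-50) - 120) - 1*(-47688) = (-2200 - 120) + 47688 = -2320 + 47688 = 45368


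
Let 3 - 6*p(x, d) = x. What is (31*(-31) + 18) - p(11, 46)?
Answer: -2825/3 ≈ -941.67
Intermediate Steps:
p(x, d) = 1/2 - x/6
(31*(-31) + 18) - p(11, 46) = (31*(-31) + 18) - (1/2 - 1/6*11) = (-961 + 18) - (1/2 - 11/6) = -943 - 1*(-4/3) = -943 + 4/3 = -2825/3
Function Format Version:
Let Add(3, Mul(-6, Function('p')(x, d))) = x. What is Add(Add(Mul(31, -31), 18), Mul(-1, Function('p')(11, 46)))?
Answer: Rational(-2825, 3) ≈ -941.67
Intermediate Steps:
Function('p')(x, d) = Add(Rational(1, 2), Mul(Rational(-1, 6), x))
Add(Add(Mul(31, -31), 18), Mul(-1, Function('p')(11, 46))) = Add(Add(Mul(31, -31), 18), Mul(-1, Add(Rational(1, 2), Mul(Rational(-1, 6), 11)))) = Add(Add(-961, 18), Mul(-1, Add(Rational(1, 2), Rational(-11, 6)))) = Add(-943, Mul(-1, Rational(-4, 3))) = Add(-943, Rational(4, 3)) = Rational(-2825, 3)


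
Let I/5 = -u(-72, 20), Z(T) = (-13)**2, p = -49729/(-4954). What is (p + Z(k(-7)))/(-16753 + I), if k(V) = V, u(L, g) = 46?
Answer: -886955/84133782 ≈ -0.010542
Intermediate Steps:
p = 49729/4954 (p = -49729*(-1/4954) = 49729/4954 ≈ 10.038)
Z(T) = 169
I = -230 (I = 5*(-1*46) = 5*(-46) = -230)
(p + Z(k(-7)))/(-16753 + I) = (49729/4954 + 169)/(-16753 - 230) = (886955/4954)/(-16983) = (886955/4954)*(-1/16983) = -886955/84133782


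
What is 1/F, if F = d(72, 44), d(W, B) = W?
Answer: 1/72 ≈ 0.013889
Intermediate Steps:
F = 72
1/F = 1/72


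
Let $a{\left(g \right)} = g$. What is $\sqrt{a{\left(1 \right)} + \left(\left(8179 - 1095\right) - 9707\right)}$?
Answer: $i \sqrt{2622} \approx 51.205 i$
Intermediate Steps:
$\sqrt{a{\left(1 \right)} + \left(\left(8179 - 1095\right) - 9707\right)} = \sqrt{1 + \left(\left(8179 - 1095\right) - 9707\right)} = \sqrt{1 + \left(7084 - 9707\right)} = \sqrt{1 - 2623} = \sqrt{-2622} = i \sqrt{2622}$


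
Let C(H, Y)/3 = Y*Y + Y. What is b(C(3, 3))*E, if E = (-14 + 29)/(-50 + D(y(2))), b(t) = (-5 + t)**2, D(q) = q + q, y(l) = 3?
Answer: -14415/44 ≈ -327.61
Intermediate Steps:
D(q) = 2*q
C(H, Y) = 3*Y + 3*Y**2 (C(H, Y) = 3*(Y*Y + Y) = 3*(Y**2 + Y) = 3*(Y + Y**2) = 3*Y + 3*Y**2)
E = -15/44 (E = (-14 + 29)/(-50 + 2*3) = 15/(-50 + 6) = 15/(-44) = 15*(-1/44) = -15/44 ≈ -0.34091)
b(C(3, 3))*E = (-5 + 3*3*(1 + 3))**2*(-15/44) = (-5 + 3*3*4)**2*(-15/44) = (-5 + 36)**2*(-15/44) = 31**2*(-15/44) = 961*(-15/44) = -14415/44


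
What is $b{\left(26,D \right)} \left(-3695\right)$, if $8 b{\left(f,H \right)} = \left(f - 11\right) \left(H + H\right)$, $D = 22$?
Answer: $- \frac{609675}{2} \approx -3.0484 \cdot 10^{5}$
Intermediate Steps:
$b{\left(f,H \right)} = \frac{H \left(-11 + f\right)}{4}$ ($b{\left(f,H \right)} = \frac{\left(f - 11\right) \left(H + H\right)}{8} = \frac{\left(-11 + f\right) 2 H}{8} = \frac{2 H \left(-11 + f\right)}{8} = \frac{H \left(-11 + f\right)}{4}$)
$b{\left(26,D \right)} \left(-3695\right) = \frac{1}{4} \cdot 22 \left(-11 + 26\right) \left(-3695\right) = \frac{1}{4} \cdot 22 \cdot 15 \left(-3695\right) = \frac{165}{2} \left(-3695\right) = - \frac{609675}{2}$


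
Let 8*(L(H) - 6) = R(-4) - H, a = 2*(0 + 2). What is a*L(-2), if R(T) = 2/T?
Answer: 99/4 ≈ 24.750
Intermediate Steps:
a = 4 (a = 2*2 = 4)
L(H) = 95/16 - H/8 (L(H) = 6 + (2/(-4) - H)/8 = 6 + (2*(-1/4) - H)/8 = 6 + (-1/2 - H)/8 = 6 + (-1/16 - H/8) = 95/16 - H/8)
a*L(-2) = 4*(95/16 - 1/8*(-2)) = 4*(95/16 + 1/4) = 4*(99/16) = 99/4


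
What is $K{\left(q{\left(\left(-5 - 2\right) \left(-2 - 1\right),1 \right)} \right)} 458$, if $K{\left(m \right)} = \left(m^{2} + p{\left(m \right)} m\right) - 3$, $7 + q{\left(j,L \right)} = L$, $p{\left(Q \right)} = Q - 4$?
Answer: $42594$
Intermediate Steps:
$p{\left(Q \right)} = -4 + Q$
$q{\left(j,L \right)} = -7 + L$
$K{\left(m \right)} = -3 + m^{2} + m \left(-4 + m\right)$ ($K{\left(m \right)} = \left(m^{2} + \left(-4 + m\right) m\right) - 3 = \left(m^{2} + m \left(-4 + m\right)\right) - 3 = -3 + m^{2} + m \left(-4 + m\right)$)
$K{\left(q{\left(\left(-5 - 2\right) \left(-2 - 1\right),1 \right)} \right)} 458 = \left(-3 + \left(-7 + 1\right)^{2} + \left(-7 + 1\right) \left(-4 + \left(-7 + 1\right)\right)\right) 458 = \left(-3 + \left(-6\right)^{2} - 6 \left(-4 - 6\right)\right) 458 = \left(-3 + 36 - -60\right) 458 = \left(-3 + 36 + 60\right) 458 = 93 \cdot 458 = 42594$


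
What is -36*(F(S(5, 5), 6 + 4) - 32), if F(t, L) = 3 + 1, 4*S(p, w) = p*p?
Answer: 1008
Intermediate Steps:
S(p, w) = p²/4 (S(p, w) = (p*p)/4 = p²/4)
F(t, L) = 4
-36*(F(S(5, 5), 6 + 4) - 32) = -36*(4 - 32) = -36*(-28) = 1008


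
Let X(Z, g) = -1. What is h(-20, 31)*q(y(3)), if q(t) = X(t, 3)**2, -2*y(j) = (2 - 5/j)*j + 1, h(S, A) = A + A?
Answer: 62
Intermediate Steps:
h(S, A) = 2*A
y(j) = -1/2 - j*(2 - 5/j)/2 (y(j) = -((2 - 5/j)*j + 1)/2 = -(j*(2 - 5/j) + 1)/2 = -(1 + j*(2 - 5/j))/2 = -1/2 - j*(2 - 5/j)/2)
q(t) = 1 (q(t) = (-1)**2 = 1)
h(-20, 31)*q(y(3)) = (2*31)*1 = 62*1 = 62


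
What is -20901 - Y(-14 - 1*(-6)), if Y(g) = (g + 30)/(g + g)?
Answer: -167197/8 ≈ -20900.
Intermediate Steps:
Y(g) = (30 + g)/(2*g) (Y(g) = (30 + g)/((2*g)) = (30 + g)*(1/(2*g)) = (30 + g)/(2*g))
-20901 - Y(-14 - 1*(-6)) = -20901 - (30 + (-14 - 1*(-6)))/(2*(-14 - 1*(-6))) = -20901 - (30 + (-14 + 6))/(2*(-14 + 6)) = -20901 - (30 - 8)/(2*(-8)) = -20901 - (-1)*22/(2*8) = -20901 - 1*(-11/8) = -20901 + 11/8 = -167197/8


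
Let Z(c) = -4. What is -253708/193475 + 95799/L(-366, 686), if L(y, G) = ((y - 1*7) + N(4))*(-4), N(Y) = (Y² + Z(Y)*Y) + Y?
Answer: 6053412839/95189700 ≈ 63.593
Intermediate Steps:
N(Y) = Y² - 3*Y (N(Y) = (Y² - 4*Y) + Y = Y² - 3*Y)
L(y, G) = 12 - 4*y (L(y, G) = ((y - 1*7) + 4*(-3 + 4))*(-4) = ((y - 7) + 4*1)*(-4) = ((-7 + y) + 4)*(-4) = (-3 + y)*(-4) = 12 - 4*y)
-253708/193475 + 95799/L(-366, 686) = -253708/193475 + 95799/(12 - 4*(-366)) = -253708*1/193475 + 95799/(12 + 1464) = -253708/193475 + 95799/1476 = -253708/193475 + 95799*(1/1476) = -253708/193475 + 31933/492 = 6053412839/95189700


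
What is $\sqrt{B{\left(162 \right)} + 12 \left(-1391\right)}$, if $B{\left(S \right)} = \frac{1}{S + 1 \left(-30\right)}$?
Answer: $\frac{i \sqrt{72710319}}{66} \approx 129.2 i$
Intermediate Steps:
$B{\left(S \right)} = \frac{1}{-30 + S}$ ($B{\left(S \right)} = \frac{1}{S - 30} = \frac{1}{-30 + S}$)
$\sqrt{B{\left(162 \right)} + 12 \left(-1391\right)} = \sqrt{\frac{1}{-30 + 162} + 12 \left(-1391\right)} = \sqrt{\frac{1}{132} - 16692} = \sqrt{- \frac{2203343}{132}} = \frac{i \sqrt{72710319}}{66}$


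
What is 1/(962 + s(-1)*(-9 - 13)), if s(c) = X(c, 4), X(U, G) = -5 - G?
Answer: 1/1160 ≈ 0.00086207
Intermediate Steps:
s(c) = -9 (s(c) = -5 - 1*4 = -5 - 4 = -9)
1/(962 + s(-1)*(-9 - 13)) = 1/(962 - 9*(-9 - 13)) = 1/(962 - 9*(-22)) = 1/(962 + 198) = 1/1160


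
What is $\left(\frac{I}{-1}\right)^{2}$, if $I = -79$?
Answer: $6241$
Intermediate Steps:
$\left(\frac{I}{-1}\right)^{2} = \left(- \frac{79}{-1}\right)^{2} = \left(\left(-79\right) \left(-1\right)\right)^{2} = 79^{2} = 6241$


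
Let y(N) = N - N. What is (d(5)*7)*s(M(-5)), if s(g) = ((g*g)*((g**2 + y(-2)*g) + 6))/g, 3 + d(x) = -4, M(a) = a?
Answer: 7595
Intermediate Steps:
y(N) = 0
d(x) = -7 (d(x) = -3 - 4 = -7)
s(g) = g*(6 + g**2) (s(g) = ((g*g)*((g**2 + 0*g) + 6))/g = (g**2*((g**2 + 0) + 6))/g = (g**2*(g**2 + 6))/g = (g**2*(6 + g**2))/g = g*(6 + g**2))
(d(5)*7)*s(M(-5)) = (-7*7)*(-5*(6 + (-5)**2)) = -(-245)*(6 + 25) = -(-245)*31 = -49*(-155) = 7595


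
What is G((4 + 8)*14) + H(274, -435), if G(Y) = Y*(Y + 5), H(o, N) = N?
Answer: 28629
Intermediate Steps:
G(Y) = Y*(5 + Y)
G((4 + 8)*14) + H(274, -435) = ((4 + 8)*14)*(5 + (4 + 8)*14) - 435 = (12*14)*(5 + 12*14) - 435 = 168*(5 + 168) - 435 = 168*173 - 435 = 29064 - 435 = 28629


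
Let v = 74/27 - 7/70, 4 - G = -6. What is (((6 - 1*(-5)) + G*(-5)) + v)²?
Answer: 96373489/72900 ≈ 1322.0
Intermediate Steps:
G = 10 (G = 4 - 1*(-6) = 4 + 6 = 10)
v = 713/270 (v = 74*(1/27) - 7*1/70 = 74/27 - ⅒ = 713/270 ≈ 2.6407)
(((6 - 1*(-5)) + G*(-5)) + v)² = (((6 - 1*(-5)) + 10*(-5)) + 713/270)² = (((6 + 5) - 50) + 713/270)² = ((11 - 50) + 713/270)² = (-39 + 713/270)² = (-9817/270)² = 96373489/72900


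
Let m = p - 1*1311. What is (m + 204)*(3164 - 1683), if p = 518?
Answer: -872309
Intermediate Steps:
m = -793 (m = 518 - 1*1311 = 518 - 1311 = -793)
(m + 204)*(3164 - 1683) = (-793 + 204)*(3164 - 1683) = -589*1481 = -872309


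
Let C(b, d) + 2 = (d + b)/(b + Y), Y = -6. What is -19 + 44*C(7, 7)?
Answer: 509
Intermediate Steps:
C(b, d) = -2 + (b + d)/(-6 + b) (C(b, d) = -2 + (d + b)/(b - 6) = -2 + (b + d)/(-6 + b))
-19 + 44*C(7, 7) = -19 + 44*((12 + 7 - 1*7)/(-6 + 7)) = -19 + 44*((12 + 7 - 7)/1) = -19 + 44*(1*12) = -19 + 44*12 = -19 + 528 = 509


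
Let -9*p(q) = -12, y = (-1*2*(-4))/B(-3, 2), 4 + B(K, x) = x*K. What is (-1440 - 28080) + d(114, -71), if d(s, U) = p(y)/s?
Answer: -5047918/171 ≈ -29520.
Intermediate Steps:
B(K, x) = -4 + K*x (B(K, x) = -4 + x*K = -4 + K*x)
y = -⅘ (y = (-1*2*(-4))/(-4 - 3*2) = (-2*(-4))/(-4 - 6) = 8/(-10) = 8*(-⅒) = -⅘ ≈ -0.80000)
p(q) = 4/3 (p(q) = -⅑*(-12) = 4/3)
d(s, U) = 4/(3*s)
(-1440 - 28080) + d(114, -71) = (-1440 - 28080) + (4/3)/114 = -29520 + (4/3)*(1/114) = -29520 + 2/171 = -5047918/171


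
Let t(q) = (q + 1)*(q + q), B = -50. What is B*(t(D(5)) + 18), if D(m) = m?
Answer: -3900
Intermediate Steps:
t(q) = 2*q*(1 + q) (t(q) = (1 + q)*(2*q) = 2*q*(1 + q))
B*(t(D(5)) + 18) = -50*(2*5*(1 + 5) + 18) = -50*(2*5*6 + 18) = -50*(60 + 18) = -50*78 = -3900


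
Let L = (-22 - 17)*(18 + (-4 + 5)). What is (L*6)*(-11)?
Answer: 48906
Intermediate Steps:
L = -741 (L = -39*(18 + 1) = -39*19 = -741)
(L*6)*(-11) = -741*6*(-11) = -4446*(-11) = 48906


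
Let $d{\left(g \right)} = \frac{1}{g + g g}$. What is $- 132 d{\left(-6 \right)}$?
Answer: $- \frac{22}{5} \approx -4.4$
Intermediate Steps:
$d{\left(g \right)} = \frac{1}{g + g^{2}}$
$- 132 d{\left(-6 \right)} = - 132 \frac{1}{\left(-6\right) \left(1 - 6\right)} = - 132 \left(- \frac{1}{6 \left(-5\right)}\right) = - 132 \left(\left(- \frac{1}{6}\right) \left(- \frac{1}{5}\right)\right) = \left(-132\right) \frac{1}{30} = - \frac{22}{5}$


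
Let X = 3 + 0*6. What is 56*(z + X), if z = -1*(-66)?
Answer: 3864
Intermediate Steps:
z = 66
X = 3 (X = 3 + 0 = 3)
56*(z + X) = 56*(66 + 3) = 56*69 = 3864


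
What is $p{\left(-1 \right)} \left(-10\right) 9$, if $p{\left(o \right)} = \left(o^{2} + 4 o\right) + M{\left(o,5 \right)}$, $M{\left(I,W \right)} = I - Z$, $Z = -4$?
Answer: $0$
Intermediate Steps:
$M{\left(I,W \right)} = 4 + I$ ($M{\left(I,W \right)} = I - -4 = I + 4 = 4 + I$)
$p{\left(o \right)} = 4 + o^{2} + 5 o$ ($p{\left(o \right)} = \left(o^{2} + 4 o\right) + \left(4 + o\right) = 4 + o^{2} + 5 o$)
$p{\left(-1 \right)} \left(-10\right) 9 = \left(4 + \left(-1\right)^{2} + 5 \left(-1\right)\right) \left(-10\right) 9 = \left(4 + 1 - 5\right) \left(-10\right) 9 = 0 \left(-10\right) 9 = 0 \cdot 9 = 0$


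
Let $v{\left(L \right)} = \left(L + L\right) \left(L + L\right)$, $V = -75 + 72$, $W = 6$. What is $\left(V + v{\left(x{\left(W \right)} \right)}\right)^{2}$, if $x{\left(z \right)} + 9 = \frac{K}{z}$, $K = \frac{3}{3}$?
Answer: $\frac{7739524}{81} \approx 95550.0$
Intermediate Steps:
$K = 1$ ($K = 3 \cdot \frac{1}{3} = 1$)
$x{\left(z \right)} = -9 + \frac{1}{z}$ ($x{\left(z \right)} = -9 + 1 \frac{1}{z} = -9 + \frac{1}{z}$)
$V = -3$
$v{\left(L \right)} = 4 L^{2}$ ($v{\left(L \right)} = 2 L 2 L = 4 L^{2}$)
$\left(V + v{\left(x{\left(W \right)} \right)}\right)^{2} = \left(-3 + 4 \left(-9 + \frac{1}{6}\right)^{2}\right)^{2} = \left(-3 + 4 \left(- \frac{53}{6}\right)^{2}\right)^{2} = \left(-3 + 4 \cdot \frac{2809}{36}\right)^{2} = \left(-3 + \frac{2809}{9}\right)^{2} = \left(\frac{2782}{9}\right)^{2} = \frac{7739524}{81}$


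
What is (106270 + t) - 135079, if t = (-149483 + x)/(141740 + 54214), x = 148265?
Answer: -940873334/32659 ≈ -28809.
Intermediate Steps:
t = -203/32659 (t = (-149483 + 148265)/(141740 + 54214) = -1218/195954 = -1218*1/195954 = -203/32659 ≈ -0.0062157)
(106270 + t) - 135079 = (106270 - 203/32659) - 135079 = 3470671727/32659 - 135079 = -940873334/32659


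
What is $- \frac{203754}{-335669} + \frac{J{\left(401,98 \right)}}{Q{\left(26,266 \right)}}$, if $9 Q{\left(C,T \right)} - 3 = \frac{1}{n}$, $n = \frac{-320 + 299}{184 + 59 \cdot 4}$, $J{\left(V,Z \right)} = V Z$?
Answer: $- \frac{118716619440}{5706373} \approx -20804.0$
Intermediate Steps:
$n = - \frac{1}{20}$ ($n = - \frac{21}{184 + 236} = - \frac{21}{420} = \left(-21\right) \frac{1}{420} = - \frac{1}{20} \approx -0.05$)
$Q{\left(C,T \right)} = - \frac{17}{9}$ ($Q{\left(C,T \right)} = \frac{1}{3} + \frac{1}{9 \left(- \frac{1}{20}\right)} = \frac{1}{3} + \frac{1}{9} \left(-20\right) = \frac{1}{3} - \frac{20}{9} = - \frac{17}{9}$)
$- \frac{203754}{-335669} + \frac{J{\left(401,98 \right)}}{Q{\left(26,266 \right)}} = - \frac{203754}{-335669} + \frac{401 \cdot 98}{- \frac{17}{9}} = \left(-203754\right) \left(- \frac{1}{335669}\right) + 39298 \left(- \frac{9}{17}\right) = \frac{203754}{335669} - \frac{353682}{17} = - \frac{118716619440}{5706373}$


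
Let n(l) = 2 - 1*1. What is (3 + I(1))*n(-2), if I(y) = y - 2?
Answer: 2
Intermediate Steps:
n(l) = 1 (n(l) = 2 - 1 = 1)
I(y) = -2 + y
(3 + I(1))*n(-2) = (3 + (-2 + 1))*1 = (3 - 1)*1 = 2*1 = 2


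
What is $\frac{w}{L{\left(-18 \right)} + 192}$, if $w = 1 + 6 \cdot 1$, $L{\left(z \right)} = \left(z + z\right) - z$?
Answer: $\frac{7}{174} \approx 0.04023$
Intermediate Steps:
$L{\left(z \right)} = z$ ($L{\left(z \right)} = 2 z - z = z$)
$w = 7$ ($w = 1 + 6 = 7$)
$\frac{w}{L{\left(-18 \right)} + 192} = \frac{7}{-18 + 192} = \frac{7}{174}$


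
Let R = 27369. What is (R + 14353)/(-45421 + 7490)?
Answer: -41722/37931 ≈ -1.0999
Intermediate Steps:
(R + 14353)/(-45421 + 7490) = (27369 + 14353)/(-45421 + 7490) = 41722/(-37931) = 41722*(-1/37931) = -41722/37931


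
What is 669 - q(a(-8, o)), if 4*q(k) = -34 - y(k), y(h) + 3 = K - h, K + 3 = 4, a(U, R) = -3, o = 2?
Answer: 2711/4 ≈ 677.75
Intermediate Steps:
K = 1 (K = -3 + 4 = 1)
y(h) = -2 - h (y(h) = -3 + (1 - h) = -2 - h)
q(k) = -8 + k/4 (q(k) = (-34 - (-2 - k))/4 = (-34 + (2 + k))/4 = (-32 + k)/4 = -8 + k/4)
669 - q(a(-8, o)) = 669 - (-8 + (1/4)*(-3)) = 669 - (-8 - 3/4) = 669 - 1*(-35/4) = 669 + 35/4 = 2711/4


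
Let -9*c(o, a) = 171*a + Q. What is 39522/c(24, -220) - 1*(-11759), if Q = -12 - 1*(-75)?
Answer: 16369943/1391 ≈ 11768.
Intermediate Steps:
Q = 63 (Q = -12 + 75 = 63)
c(o, a) = -7 - 19*a (c(o, a) = -(171*a + 63)/9 = -(63 + 171*a)/9 = -7 - 19*a)
39522/c(24, -220) - 1*(-11759) = 39522/(-7 - 19*(-220)) - 1*(-11759) = 39522/(-7 + 4180) + 11759 = 39522/4173 + 11759 = 39522*(1/4173) + 11759 = 13174/1391 + 11759 = 16369943/1391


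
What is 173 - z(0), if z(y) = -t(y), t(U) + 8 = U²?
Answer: 165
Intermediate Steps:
t(U) = -8 + U²
z(y) = 8 - y² (z(y) = -(-8 + y²) = 8 - y²)
173 - z(0) = 173 - (8 - 1*0²) = 173 - (8 - 1*0) = 173 - (8 + 0) = 173 - 1*8 = 173 - 8 = 165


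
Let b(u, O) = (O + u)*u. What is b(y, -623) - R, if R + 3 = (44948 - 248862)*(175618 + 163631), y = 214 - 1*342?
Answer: 69177716717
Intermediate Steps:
y = -128 (y = 214 - 342 = -128)
b(u, O) = u*(O + u)
R = -69177620589 (R = -3 + (44948 - 248862)*(175618 + 163631) = -3 - 203914*339249 = -3 - 69177620586 = -69177620589)
b(y, -623) - R = -128*(-623 - 128) - 1*(-69177620589) = -128*(-751) + 69177620589 = 96128 + 69177620589 = 69177716717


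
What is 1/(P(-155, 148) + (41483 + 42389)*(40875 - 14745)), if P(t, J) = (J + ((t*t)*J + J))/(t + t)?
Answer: 155/339692402802 ≈ 4.5630e-10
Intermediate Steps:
P(t, J) = (2*J + J*t**2)/(2*t) (P(t, J) = (J + (t**2*J + J))/((2*t)) = (J + (J*t**2 + J))*(1/(2*t)) = (J + (J + J*t**2))*(1/(2*t)) = (2*J + J*t**2)*(1/(2*t)) = (2*J + J*t**2)/(2*t))
1/(P(-155, 148) + (41483 + 42389)*(40875 - 14745)) = 1/((148/(-155) + (1/2)*148*(-155)) + (41483 + 42389)*(40875 - 14745)) = 1/((148*(-1/155) - 11470) + 83872*26130) = 1/((-148/155 - 11470) + 2191575360) = 1/(-1777998/155 + 2191575360) = 1/(339692402802/155) = 155/339692402802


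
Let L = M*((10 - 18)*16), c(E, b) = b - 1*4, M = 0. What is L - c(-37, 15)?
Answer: -11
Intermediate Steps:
c(E, b) = -4 + b (c(E, b) = b - 4 = -4 + b)
L = 0 (L = 0*((10 - 18)*16) = 0*(-8*16) = 0*(-128) = 0)
L - c(-37, 15) = 0 - (-4 + 15) = 0 - 1*11 = 0 - 11 = -11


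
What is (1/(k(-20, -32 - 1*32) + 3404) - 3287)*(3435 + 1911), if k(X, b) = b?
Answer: -29345741667/1670 ≈ -1.7572e+7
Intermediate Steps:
(1/(k(-20, -32 - 1*32) + 3404) - 3287)*(3435 + 1911) = (1/((-32 - 1*32) + 3404) - 3287)*(3435 + 1911) = (1/((-32 - 32) + 3404) - 3287)*5346 = (1/(-64 + 3404) - 3287)*5346 = (1/3340 - 3287)*5346 = -10978579/3340*5346 = -29345741667/1670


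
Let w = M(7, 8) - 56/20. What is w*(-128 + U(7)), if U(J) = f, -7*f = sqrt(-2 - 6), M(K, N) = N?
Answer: -3328/5 - 52*I*sqrt(2)/35 ≈ -665.6 - 2.1011*I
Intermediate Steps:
f = -2*I*sqrt(2)/7 (f = -sqrt(-2 - 6)/7 = -2*I*sqrt(2)/7 ≈ -0.40406*I)
U(J) = -2*I*sqrt(2)/7
w = 26/5 (w = 8 - 56/20 = 8 - 1*14/5 = 8 - 14/5 = 26/5 ≈ 5.2000)
w*(-128 + U(7)) = 26*(-128 - 2*I*sqrt(2)/7)/5 = -3328/5 - 52*I*sqrt(2)/35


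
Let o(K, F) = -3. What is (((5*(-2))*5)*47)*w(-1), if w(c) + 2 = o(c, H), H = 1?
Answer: 11750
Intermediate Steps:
w(c) = -5 (w(c) = -2 - 3 = -5)
(((5*(-2))*5)*47)*w(-1) = (((5*(-2))*5)*47)*(-5) = (-10*5*47)*(-5) = -50*47*(-5) = -2350*(-5) = 11750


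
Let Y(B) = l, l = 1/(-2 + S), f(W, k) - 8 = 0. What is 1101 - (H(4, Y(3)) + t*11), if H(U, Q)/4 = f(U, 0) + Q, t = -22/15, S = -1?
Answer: 16297/15 ≈ 1086.5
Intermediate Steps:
f(W, k) = 8 (f(W, k) = 8 + 0 = 8)
t = -22/15 (t = -22*1/15 = -22/15 ≈ -1.4667)
l = -1/3 (l = 1/(-2 - 1) = 1/(-3) = -1/3 ≈ -0.33333)
Y(B) = -1/3
H(U, Q) = 32 + 4*Q (H(U, Q) = 4*(8 + Q) = 32 + 4*Q)
1101 - (H(4, Y(3)) + t*11) = 1101 - ((32 + 4*(-1/3)) - 22/15*11) = 1101 - ((32 - 4/3) - 242/15) = 1101 - (92/3 - 242/15) = 1101 - 1*218/15 = 1101 - 218/15 = 16297/15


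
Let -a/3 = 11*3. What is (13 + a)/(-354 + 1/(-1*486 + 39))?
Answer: 38442/158239 ≈ 0.24294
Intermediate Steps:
a = -99 (a = -33*3 = -3*33 = -99)
(13 + a)/(-354 + 1/(-1*486 + 39)) = (13 - 99)/(-354 + 1/(-1*486 + 39)) = -86/(-354 + 1/(-486 + 39)) = -86/(-354 + 1/(-447)) = -86/(-354 - 1/447) = -86/(-158239/447) = -86*(-447/158239) = 38442/158239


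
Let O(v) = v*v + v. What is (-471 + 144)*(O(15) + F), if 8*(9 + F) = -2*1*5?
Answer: -300513/4 ≈ -75128.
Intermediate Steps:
O(v) = v + v² (O(v) = v² + v = v + v²)
F = -41/4 (F = -9 + (-2*1*5)/8 = -9 + (-2*5)/8 = -9 + (⅛)*(-10) = -9 - 5/4 = -41/4 ≈ -10.250)
(-471 + 144)*(O(15) + F) = (-471 + 144)*(15*(1 + 15) - 41/4) = -327*(15*16 - 41/4) = -327*(240 - 41/4) = -327*919/4 = -300513/4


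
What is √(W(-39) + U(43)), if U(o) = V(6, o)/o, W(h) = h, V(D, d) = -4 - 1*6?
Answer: I*√72541/43 ≈ 6.2636*I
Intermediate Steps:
V(D, d) = -10 (V(D, d) = -4 - 6 = -10)
U(o) = -10/o
√(W(-39) + U(43)) = √(-39 - 10/43) = √(-1687/43) = I*√72541/43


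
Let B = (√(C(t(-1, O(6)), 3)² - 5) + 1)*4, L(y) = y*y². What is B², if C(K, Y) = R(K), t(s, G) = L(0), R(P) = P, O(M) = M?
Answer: -64 + 32*I*√5 ≈ -64.0 + 71.554*I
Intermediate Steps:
L(y) = y³
t(s, G) = 0 (t(s, G) = 0³ = 0)
C(K, Y) = K
B = 4 + 4*I*√5 (B = (√(0² - 5) + 1)*4 = (√(0 - 5) + 1)*4 = (√(-5) + 1)*4 = (I*√5 + 1)*4 = (1 + I*√5)*4 = 4 + 4*I*√5 ≈ 4.0 + 8.9443*I)
B² = (4 + 4*I*√5)²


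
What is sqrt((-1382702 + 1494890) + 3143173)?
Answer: sqrt(3255361) ≈ 1804.3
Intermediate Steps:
sqrt((-1382702 + 1494890) + 3143173) = sqrt(112188 + 3143173) = sqrt(3255361)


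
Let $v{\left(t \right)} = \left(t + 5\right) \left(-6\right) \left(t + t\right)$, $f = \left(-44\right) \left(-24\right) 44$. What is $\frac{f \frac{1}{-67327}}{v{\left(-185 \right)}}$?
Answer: $\frac{968}{560497275} \approx 1.727 \cdot 10^{-6}$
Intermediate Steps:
$f = 46464$ ($f = 1056 \cdot 44 = 46464$)
$v{\left(t \right)} = 2 t \left(-30 - 6 t\right)$ ($v{\left(t \right)} = \left(5 + t\right) \left(-6\right) 2 t = \left(-30 - 6 t\right) 2 t = 2 t \left(-30 - 6 t\right)$)
$\frac{f \frac{1}{-67327}}{v{\left(-185 \right)}} = \frac{46464 \frac{1}{-67327}}{\left(-12\right) \left(-185\right) \left(5 - 185\right)} = \frac{46464 \left(- \frac{1}{67327}\right)}{\left(-12\right) \left(-185\right) \left(-180\right)} = - \frac{46464}{67327 \left(-399600\right)} = \left(- \frac{46464}{67327}\right) \left(- \frac{1}{399600}\right) = \frac{968}{560497275}$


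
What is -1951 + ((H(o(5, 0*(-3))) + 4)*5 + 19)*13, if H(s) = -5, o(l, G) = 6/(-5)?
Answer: -1769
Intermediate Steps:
o(l, G) = -6/5 (o(l, G) = 6*(-⅕) = -6/5)
-1951 + ((H(o(5, 0*(-3))) + 4)*5 + 19)*13 = -1951 + ((-5 + 4)*5 + 19)*13 = -1951 + (-1*5 + 19)*13 = -1951 + (-5 + 19)*13 = -1951 + 14*13 = -1951 + 182 = -1769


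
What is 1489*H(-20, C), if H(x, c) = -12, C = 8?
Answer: -17868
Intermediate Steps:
1489*H(-20, C) = 1489*(-12) = -17868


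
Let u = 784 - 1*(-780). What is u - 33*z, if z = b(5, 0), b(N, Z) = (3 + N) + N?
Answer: 1135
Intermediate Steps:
b(N, Z) = 3 + 2*N
z = 13 (z = 3 + 2*5 = 3 + 10 = 13)
u = 1564 (u = 784 + 780 = 1564)
u - 33*z = 1564 - 33*13 = 1564 - 429 = 1135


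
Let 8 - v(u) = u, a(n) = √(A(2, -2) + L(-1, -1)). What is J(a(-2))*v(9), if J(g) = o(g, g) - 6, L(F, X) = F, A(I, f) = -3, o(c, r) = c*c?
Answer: 10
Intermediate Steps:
o(c, r) = c²
a(n) = 2*I (a(n) = √(-3 - 1) = √(-4) = 2*I)
J(g) = -6 + g² (J(g) = g² - 6 = -6 + g²)
v(u) = 8 - u
J(a(-2))*v(9) = (-6 + (2*I)²)*(8 - 1*9) = (-6 - 4)*(8 - 9) = -10*(-1) = 10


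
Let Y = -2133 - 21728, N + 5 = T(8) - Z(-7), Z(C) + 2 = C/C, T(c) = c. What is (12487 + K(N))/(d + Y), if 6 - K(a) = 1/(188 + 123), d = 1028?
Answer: -3885322/7101063 ≈ -0.54715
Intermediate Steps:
Z(C) = -1 (Z(C) = -2 + C/C = -2 + 1 = -1)
N = 4 (N = -5 + (8 - 1*(-1)) = -5 + (8 + 1) = -5 + 9 = 4)
K(a) = 1865/311 (K(a) = 6 - 1/(188 + 123) = 6 - 1/311 = 1865/311)
Y = -23861
(12487 + K(N))/(d + Y) = (12487 + 1865/311)/(1028 - 23861) = (3885322/311)/(-22833) = (3885322/311)*(-1/22833) = -3885322/7101063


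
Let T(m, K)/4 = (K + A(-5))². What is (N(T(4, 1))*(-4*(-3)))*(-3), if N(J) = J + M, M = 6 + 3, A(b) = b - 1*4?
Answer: -9540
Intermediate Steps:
A(b) = -4 + b (A(b) = b - 4 = -4 + b)
M = 9
T(m, K) = 4*(-9 + K)² (T(m, K) = 4*(K + (-4 - 5))² = 4*(K - 9)² = 4*(-9 + K)²)
N(J) = 9 + J (N(J) = J + 9 = 9 + J)
(N(T(4, 1))*(-4*(-3)))*(-3) = ((9 + 4*(-9 + 1)²)*(-4*(-3)))*(-3) = ((9 + 4*(-8)²)*12)*(-3) = ((9 + 4*64)*12)*(-3) = ((9 + 256)*12)*(-3) = (265*12)*(-3) = 3180*(-3) = -9540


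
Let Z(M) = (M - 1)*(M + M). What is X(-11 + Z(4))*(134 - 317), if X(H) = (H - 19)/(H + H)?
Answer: 549/13 ≈ 42.231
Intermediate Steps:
Z(M) = 2*M*(-1 + M) (Z(M) = (-1 + M)*(2*M) = 2*M*(-1 + M))
X(H) = (-19 + H)/(2*H) (X(H) = (-19 + H)/((2*H)) = (-19 + H)*(1/(2*H)) = (-19 + H)/(2*H))
X(-11 + Z(4))*(134 - 317) = ((-19 + (-11 + 2*4*(-1 + 4)))/(2*(-11 + 2*4*(-1 + 4))))*(134 - 317) = ((-19 + (-11 + 2*4*3))/(2*(-11 + 2*4*3)))*(-183) = ((-19 + (-11 + 24))/(2*(-11 + 24)))*(-183) = ((½)*(-19 + 13)/13)*(-183) = ((½)*(1/13)*(-6))*(-183) = -3/13*(-183) = 549/13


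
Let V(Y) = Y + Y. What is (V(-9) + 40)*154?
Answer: 3388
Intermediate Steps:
V(Y) = 2*Y
(V(-9) + 40)*154 = (2*(-9) + 40)*154 = (-18 + 40)*154 = 22*154 = 3388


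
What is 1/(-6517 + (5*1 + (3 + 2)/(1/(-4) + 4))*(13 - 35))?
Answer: -3/19969 ≈ -0.00015023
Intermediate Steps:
1/(-6517 + (5*1 + (3 + 2)/(1/(-4) + 4))*(13 - 35)) = 1/(-6517 + (5 + 5/(-¼ + 4))*(-22)) = 1/(-6517 + (5 + 5/(15/4))*(-22)) = 1/(-6517 + (5 + 5*(4/15))*(-22)) = 1/(-6517 + (5 + 4/3)*(-22)) = 1/(-6517 + (19/3)*(-22)) = 1/(-6517 - 418/3) = 1/(-19969/3) = -3/19969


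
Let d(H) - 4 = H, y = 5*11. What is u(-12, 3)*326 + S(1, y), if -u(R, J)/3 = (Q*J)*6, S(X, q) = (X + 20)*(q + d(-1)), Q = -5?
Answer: 89238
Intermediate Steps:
y = 55
d(H) = 4 + H
S(X, q) = (3 + q)*(20 + X) (S(X, q) = (X + 20)*(q + (4 - 1)) = (20 + X)*(q + 3) = (20 + X)*(3 + q) = (3 + q)*(20 + X))
u(R, J) = 90*J (u(R, J) = -3*(-5*J)*6 = -(-90)*J = 90*J)
u(-12, 3)*326 + S(1, y) = (90*3)*326 + (60 + 3*1 + 20*55 + 1*55) = 270*326 + (60 + 3 + 1100 + 55) = 88020 + 1218 = 89238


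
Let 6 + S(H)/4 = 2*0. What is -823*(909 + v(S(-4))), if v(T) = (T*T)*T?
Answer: 10629045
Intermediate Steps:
S(H) = -24 (S(H) = -24 + 4*(2*0) = -24 + 4*0 = -24 + 0 = -24)
v(T) = T**3 (v(T) = T**2*T = T**3)
-823*(909 + v(S(-4))) = -823*(909 + (-24)**3) = -823*(909 - 13824) = -823*(-12915) = 10629045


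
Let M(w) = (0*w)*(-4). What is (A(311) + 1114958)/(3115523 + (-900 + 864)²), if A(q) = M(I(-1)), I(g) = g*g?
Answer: 1114958/3116819 ≈ 0.35772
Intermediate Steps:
I(g) = g²
M(w) = 0 (M(w) = 0*(-4) = 0)
A(q) = 0
(A(311) + 1114958)/(3115523 + (-900 + 864)²) = (0 + 1114958)/(3115523 + (-900 + 864)²) = 1114958/(3115523 + (-36)²) = 1114958/(3115523 + 1296) = 1114958/3116819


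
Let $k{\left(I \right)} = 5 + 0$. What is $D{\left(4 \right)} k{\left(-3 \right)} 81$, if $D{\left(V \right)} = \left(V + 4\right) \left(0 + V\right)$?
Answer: $12960$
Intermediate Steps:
$k{\left(I \right)} = 5$
$D{\left(V \right)} = V \left(4 + V\right)$ ($D{\left(V \right)} = \left(4 + V\right) V = V \left(4 + V\right)$)
$D{\left(4 \right)} k{\left(-3 \right)} 81 = 4 \left(4 + 4\right) 5 \cdot 81 = 4 \cdot 8 \cdot 5 \cdot 81 = 32 \cdot 5 \cdot 81 = 160 \cdot 81 = 12960$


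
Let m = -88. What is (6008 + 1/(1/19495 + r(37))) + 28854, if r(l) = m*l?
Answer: 2212890496283/63475719 ≈ 34862.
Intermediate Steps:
r(l) = -88*l
(6008 + 1/(1/19495 + r(37))) + 28854 = (6008 + 1/(1/19495 - 88*37)) + 28854 = (6008 + 1/(1/19495 - 3256)) + 28854 = (6008 + 1/(-63475719/19495)) + 28854 = (6008 - 19495/63475719) + 28854 = 381362100257/63475719 + 28854 = 2212890496283/63475719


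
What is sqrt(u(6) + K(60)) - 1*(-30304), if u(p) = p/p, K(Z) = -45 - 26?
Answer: 30304 + I*sqrt(70) ≈ 30304.0 + 8.3666*I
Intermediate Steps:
K(Z) = -71
u(p) = 1
sqrt(u(6) + K(60)) - 1*(-30304) = sqrt(1 - 71) - 1*(-30304) = sqrt(-70) + 30304 = I*sqrt(70) + 30304 = 30304 + I*sqrt(70)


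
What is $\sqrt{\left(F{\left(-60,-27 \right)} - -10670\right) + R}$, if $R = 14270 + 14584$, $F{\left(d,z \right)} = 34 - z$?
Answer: $\sqrt{39585} \approx 198.96$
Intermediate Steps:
$R = 28854$
$\sqrt{\left(F{\left(-60,-27 \right)} - -10670\right) + R} = \sqrt{\left(\left(34 - -27\right) - -10670\right) + 28854} = \sqrt{\left(\left(34 + 27\right) + 10670\right) + 28854} = \sqrt{\left(61 + 10670\right) + 28854} = \sqrt{10731 + 28854} = \sqrt{39585}$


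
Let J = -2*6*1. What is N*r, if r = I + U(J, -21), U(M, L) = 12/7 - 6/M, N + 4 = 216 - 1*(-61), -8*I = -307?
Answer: 88647/8 ≈ 11081.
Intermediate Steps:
I = 307/8 (I = -⅛*(-307) = 307/8 ≈ 38.375)
N = 273 (N = -4 + (216 - 1*(-61)) = -4 + (216 + 61) = -4 + 277 = 273)
J = -12 (J = -12*1 = -12)
U(M, L) = 12/7 - 6/M (U(M, L) = 12*(⅐) - 6/M = 12/7 - 6/M)
r = 2273/56 (r = 307/8 + (12/7 - 6/(-12)) = 307/8 + (12/7 - 6*(-1/12)) = 307/8 + (12/7 + ½) = 307/8 + 31/14 = 2273/56 ≈ 40.589)
N*r = 273*(2273/56) = 88647/8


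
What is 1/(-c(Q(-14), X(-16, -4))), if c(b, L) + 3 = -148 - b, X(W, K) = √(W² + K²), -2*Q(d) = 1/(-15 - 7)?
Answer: 44/6645 ≈ 0.0066215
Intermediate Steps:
Q(d) = 1/44 (Q(d) = -1/(2*(-15 - 7)) = -½/(-22) = -½*(-1/22) = 1/44)
X(W, K) = √(K² + W²)
c(b, L) = -151 - b (c(b, L) = -3 + (-148 - b) = -151 - b)
1/(-c(Q(-14), X(-16, -4))) = 1/(-(-151 - 1*1/44)) = 1/(-(-151 - 1/44)) = 1/(-1*(-6645/44)) = 1/(6645/44) = 44/6645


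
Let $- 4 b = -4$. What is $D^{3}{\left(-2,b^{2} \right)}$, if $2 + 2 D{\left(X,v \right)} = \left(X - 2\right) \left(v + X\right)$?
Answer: $1$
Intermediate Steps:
$b = 1$ ($b = \left(- \frac{1}{4}\right) \left(-4\right) = 1$)
$D{\left(X,v \right)} = -1 + \frac{\left(-2 + X\right) \left(X + v\right)}{2}$ ($D{\left(X,v \right)} = -1 + \frac{\left(X - 2\right) \left(v + X\right)}{2} = -1 + \frac{\left(-2 + X\right) \left(X + v\right)}{2}$)
$D^{3}{\left(-2,b^{2} \right)} = \left(-1 + \frac{\left(-2\right)^{2}}{2} - -2 - 1^{2} + \frac{1}{2} \left(-2\right) 1^{2}\right)^{3} = \left(-1 + \frac{1}{2} \cdot 4 + 2 - 1 + \frac{1}{2} \left(-2\right) 1\right)^{3} = \left(-1 + 2 + 2 - 1 - 1\right)^{3} = 1^{3} = 1$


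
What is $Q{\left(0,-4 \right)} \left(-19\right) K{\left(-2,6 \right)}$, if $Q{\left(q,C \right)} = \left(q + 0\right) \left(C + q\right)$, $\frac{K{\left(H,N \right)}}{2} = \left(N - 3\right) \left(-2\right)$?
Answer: $0$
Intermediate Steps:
$K{\left(H,N \right)} = 12 - 4 N$ ($K{\left(H,N \right)} = 2 \left(N - 3\right) \left(-2\right) = 2 \left(-3 + N\right) \left(-2\right) = 2 \left(6 - 2 N\right) = 12 - 4 N$)
$Q{\left(q,C \right)} = q \left(C + q\right)$
$Q{\left(0,-4 \right)} \left(-19\right) K{\left(-2,6 \right)} = 0 \left(-4 + 0\right) \left(-19\right) \left(12 - 24\right) = 0 \left(-4\right) \left(-19\right) \left(12 - 24\right) = 0 \left(-19\right) \left(-12\right) = 0 \left(-12\right) = 0$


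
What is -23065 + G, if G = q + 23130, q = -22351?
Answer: -22286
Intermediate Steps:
G = 779 (G = -22351 + 23130 = 779)
-23065 + G = -23065 + 779 = -22286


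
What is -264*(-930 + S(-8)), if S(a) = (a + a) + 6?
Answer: 248160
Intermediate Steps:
S(a) = 6 + 2*a (S(a) = 2*a + 6 = 6 + 2*a)
-264*(-930 + S(-8)) = -264*(-930 + (6 + 2*(-8))) = -264*(-930 + (6 - 16)) = -264*(-930 - 10) = -264*(-940) = 248160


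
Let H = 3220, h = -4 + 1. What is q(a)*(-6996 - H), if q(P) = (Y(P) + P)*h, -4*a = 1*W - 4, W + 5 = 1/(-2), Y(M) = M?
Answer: 145578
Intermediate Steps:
h = -3
W = -11/2 (W = -5 + 1/(-2) = -5 - ½ = -11/2 ≈ -5.5000)
a = 19/8 (a = -(1*(-11/2) - 4)/4 = -(-11/2 - 4)/4 = -¼*(-19/2) = 19/8 ≈ 2.3750)
q(P) = -6*P (q(P) = (P + P)*(-3) = (2*P)*(-3) = -6*P)
q(a)*(-6996 - H) = (-6*19/8)*(-6996 - 1*3220) = -57*(-6996 - 3220)/4 = -57/4*(-10216) = 145578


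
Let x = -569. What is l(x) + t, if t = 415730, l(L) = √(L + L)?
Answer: 415730 + I*√1138 ≈ 4.1573e+5 + 33.734*I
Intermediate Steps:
l(L) = √2*√L (l(L) = √(2*L) = √2*√L)
l(x) + t = √2*√(-569) + 415730 = √2*(I*√569) + 415730 = I*√1138 + 415730 = 415730 + I*√1138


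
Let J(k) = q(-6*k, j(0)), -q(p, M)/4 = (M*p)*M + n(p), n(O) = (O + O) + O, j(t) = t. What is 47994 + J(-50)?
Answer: 44394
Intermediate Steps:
n(O) = 3*O (n(O) = 2*O + O = 3*O)
q(p, M) = -12*p - 4*p*M² (q(p, M) = -4*((M*p)*M + 3*p) = -4*(p*M² + 3*p) = -4*(3*p + p*M²) = -12*p - 4*p*M²)
J(k) = 72*k (J(k) = 4*(-6*k)*(-3 - 1*0²) = 4*(-6*k)*(-3 - 1*0) = 4*(-6*k)*(-3 + 0) = 4*(-6*k)*(-3) = 72*k)
47994 + J(-50) = 47994 + 72*(-50) = 47994 - 3600 = 44394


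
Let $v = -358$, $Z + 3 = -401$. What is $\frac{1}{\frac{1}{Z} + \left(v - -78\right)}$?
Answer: $- \frac{404}{113121} \approx -0.0035714$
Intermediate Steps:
$Z = -404$ ($Z = -3 - 401 = -404$)
$\frac{1}{\frac{1}{Z} + \left(v - -78\right)} = \frac{1}{\frac{1}{-404} - 280} = \frac{1}{- \frac{1}{404} + \left(-358 + 78\right)} = \frac{1}{- \frac{1}{404} - 280} = \frac{1}{- \frac{113121}{404}} = - \frac{404}{113121}$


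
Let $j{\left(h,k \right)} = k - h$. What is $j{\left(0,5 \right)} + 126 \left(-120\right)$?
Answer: $-15115$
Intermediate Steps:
$j{\left(0,5 \right)} + 126 \left(-120\right) = \left(5 - 0\right) + 126 \left(-120\right) = \left(5 + 0\right) - 15120 = 5 - 15120 = -15115$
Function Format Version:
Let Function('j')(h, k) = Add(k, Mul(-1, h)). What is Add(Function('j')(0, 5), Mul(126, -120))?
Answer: -15115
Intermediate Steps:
Add(Function('j')(0, 5), Mul(126, -120)) = Add(Add(5, Mul(-1, 0)), Mul(126, -120)) = Add(Add(5, 0), -15120) = Add(5, -15120) = -15115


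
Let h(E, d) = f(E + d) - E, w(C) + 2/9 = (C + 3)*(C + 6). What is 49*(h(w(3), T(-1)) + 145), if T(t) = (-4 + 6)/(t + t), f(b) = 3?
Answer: 41552/9 ≈ 4616.9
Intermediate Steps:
T(t) = 1/t (T(t) = 2/((2*t)) = 2*(1/(2*t)) = 1/t)
w(C) = -2/9 + (3 + C)*(6 + C) (w(C) = -2/9 + (C + 3)*(C + 6) = -2/9 + (3 + C)*(6 + C))
h(E, d) = 3 - E
49*(h(w(3), T(-1)) + 145) = 49*((3 - (160/9 + 3**2 + 9*3)) + 145) = 49*((3 - (160/9 + 9 + 27)) + 145) = 49*((3 - 1*484/9) + 145) = 49*((3 - 484/9) + 145) = 49*(-457/9 + 145) = 49*(848/9) = 41552/9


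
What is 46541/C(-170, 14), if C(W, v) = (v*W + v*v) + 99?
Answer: -46541/2085 ≈ -22.322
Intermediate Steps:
C(W, v) = 99 + v² + W*v (C(W, v) = (W*v + v²) + 99 = (v² + W*v) + 99 = 99 + v² + W*v)
46541/C(-170, 14) = 46541/(99 + 14² - 170*14) = 46541/(99 + 196 - 2380) = 46541/(-2085) = 46541*(-1/2085) = -46541/2085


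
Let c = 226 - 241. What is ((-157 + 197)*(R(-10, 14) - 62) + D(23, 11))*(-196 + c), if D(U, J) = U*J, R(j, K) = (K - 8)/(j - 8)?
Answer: 1418131/3 ≈ 4.7271e+5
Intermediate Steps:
R(j, K) = (-8 + K)/(-8 + j)
D(U, J) = J*U
c = -15
((-157 + 197)*(R(-10, 14) - 62) + D(23, 11))*(-196 + c) = ((-157 + 197)*((-8 + 14)/(-8 - 10) - 62) + 11*23)*(-196 - 15) = (40*(6/(-18) - 62) + 253)*(-211) = (40*(-1/18*6 - 62) + 253)*(-211) = (40*(-⅓ - 62) + 253)*(-211) = (40*(-187/3) + 253)*(-211) = (-7480/3 + 253)*(-211) = -6721/3*(-211) = 1418131/3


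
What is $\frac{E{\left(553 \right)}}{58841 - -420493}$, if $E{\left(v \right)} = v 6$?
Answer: $\frac{553}{79889} \approx 0.0069221$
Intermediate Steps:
$E{\left(v \right)} = 6 v$
$\frac{E{\left(553 \right)}}{58841 - -420493} = \frac{6 \cdot 553}{58841 - -420493} = \frac{3318}{58841 + 420493} = \frac{3318}{479334} = 3318 \cdot \frac{1}{479334} = \frac{553}{79889}$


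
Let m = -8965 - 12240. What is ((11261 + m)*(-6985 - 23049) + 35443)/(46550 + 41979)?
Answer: 298693539/88529 ≈ 3374.0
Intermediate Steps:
m = -21205
((11261 + m)*(-6985 - 23049) + 35443)/(46550 + 41979) = ((11261 - 21205)*(-6985 - 23049) + 35443)/(46550 + 41979) = (-9944*(-30034) + 35443)/88529 = (298658096 + 35443)*(1/88529) = 298693539*(1/88529) = 298693539/88529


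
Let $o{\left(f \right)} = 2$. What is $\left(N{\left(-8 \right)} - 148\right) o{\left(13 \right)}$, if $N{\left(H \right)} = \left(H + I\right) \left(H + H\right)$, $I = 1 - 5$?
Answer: $88$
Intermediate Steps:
$I = -4$ ($I = 1 - 5 = -4$)
$N{\left(H \right)} = 2 H \left(-4 + H\right)$ ($N{\left(H \right)} = \left(H - 4\right) \left(H + H\right) = \left(-4 + H\right) 2 H = 2 H \left(-4 + H\right)$)
$\left(N{\left(-8 \right)} - 148\right) o{\left(13 \right)} = \left(2 \left(-8\right) \left(-4 - 8\right) - 148\right) 2 = \left(2 \left(-8\right) \left(-12\right) - 148\right) 2 = \left(192 - 148\right) 2 = 44 \cdot 2 = 88$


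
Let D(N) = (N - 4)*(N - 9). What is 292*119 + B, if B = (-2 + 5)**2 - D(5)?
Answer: 34761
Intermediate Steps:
D(N) = (-9 + N)*(-4 + N) (D(N) = (-4 + N)*(-9 + N) = (-9 + N)*(-4 + N))
B = 13 (B = (-2 + 5)**2 - (36 + 5**2 - 13*5) = 3**2 - (36 + 25 - 65) = 9 - 1*(-4) = 9 + 4 = 13)
292*119 + B = 292*119 + 13 = 34748 + 13 = 34761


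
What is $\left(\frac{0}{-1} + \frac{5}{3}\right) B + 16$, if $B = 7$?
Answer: $\frac{83}{3} \approx 27.667$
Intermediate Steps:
$\left(\frac{0}{-1} + \frac{5}{3}\right) B + 16 = \left(\frac{0}{-1} + \frac{5}{3}\right) 7 + 16 = \left(0 \left(-1\right) + 5 \cdot \frac{1}{3}\right) 7 + 16 = \left(0 + \frac{5}{3}\right) 7 + 16 = \frac{5}{3} \cdot 7 + 16 = \frac{35}{3} + 16 = \frac{83}{3}$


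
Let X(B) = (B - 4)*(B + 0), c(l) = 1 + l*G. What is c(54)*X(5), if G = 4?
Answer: 1085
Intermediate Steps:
c(l) = 1 + 4*l (c(l) = 1 + l*4 = 1 + 4*l)
X(B) = B*(-4 + B) (X(B) = (-4 + B)*B = B*(-4 + B))
c(54)*X(5) = (1 + 4*54)*(5*(-4 + 5)) = (1 + 216)*(5*1) = 217*5 = 1085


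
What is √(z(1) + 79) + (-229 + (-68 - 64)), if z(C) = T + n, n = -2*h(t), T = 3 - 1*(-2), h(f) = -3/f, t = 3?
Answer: -361 + √86 ≈ -351.73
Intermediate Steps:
T = 5 (T = 3 + 2 = 5)
n = 2 (n = -(-6)/3 = -2*(-1) = 2)
z(C) = 7 (z(C) = 5 + 2 = 7)
√(z(1) + 79) + (-229 + (-68 - 64)) = √(7 + 79) + (-229 + (-68 - 64)) = √86 + (-229 - 132) = √86 - 361 = -361 + √86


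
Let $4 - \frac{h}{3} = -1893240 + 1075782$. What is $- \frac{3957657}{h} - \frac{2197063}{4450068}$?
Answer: $- \frac{3833314885499}{1818880743708} \approx -2.1075$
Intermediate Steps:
$h = 2452386$ ($h = 12 - 3 \left(-1893240 + 1075782\right) = 12 - -2452374 = 12 + 2452374 = 2452386$)
$- \frac{3957657}{h} - \frac{2197063}{4450068} = - \frac{3957657}{2452386} - \frac{2197063}{4450068} = \left(-3957657\right) \frac{1}{2452386} - \frac{2197063}{4450068} = - \frac{1319219}{817462} - \frac{2197063}{4450068} = - \frac{3833314885499}{1818880743708}$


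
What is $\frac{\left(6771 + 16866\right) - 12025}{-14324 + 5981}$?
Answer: $- \frac{11612}{8343} \approx -1.3918$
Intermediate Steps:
$\frac{\left(6771 + 16866\right) - 12025}{-14324 + 5981} = \frac{23637 - 12025}{-8343} = 11612 \left(- \frac{1}{8343}\right) = - \frac{11612}{8343}$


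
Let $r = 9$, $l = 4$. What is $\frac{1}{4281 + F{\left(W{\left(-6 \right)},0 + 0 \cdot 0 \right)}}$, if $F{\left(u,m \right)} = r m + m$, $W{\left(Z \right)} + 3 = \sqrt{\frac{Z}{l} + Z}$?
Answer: $\frac{1}{4281} \approx 0.00023359$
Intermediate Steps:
$W{\left(Z \right)} = -3 + \frac{\sqrt{5} \sqrt{Z}}{2}$ ($W{\left(Z \right)} = -3 + \sqrt{\frac{Z}{4} + Z} = -3 + \sqrt{\frac{5 Z}{4}} = -3 + \frac{\sqrt{5} \sqrt{Z}}{2}$)
$F{\left(u,m \right)} = 10 m$ ($F{\left(u,m \right)} = 9 m + m = 10 m$)
$\frac{1}{4281 + F{\left(W{\left(-6 \right)},0 + 0 \cdot 0 \right)}} = \frac{1}{4281 + 10 \left(0 + 0 \cdot 0\right)} = \frac{1}{4281 + 10 \left(0 + 0\right)} = \frac{1}{4281 + 10 \cdot 0} = \frac{1}{4281 + 0} = \frac{1}{4281}$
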